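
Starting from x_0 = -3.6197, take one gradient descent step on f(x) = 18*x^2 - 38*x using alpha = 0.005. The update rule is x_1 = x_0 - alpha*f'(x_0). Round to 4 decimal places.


We compute the gradient at x_0 and apply the update.
f'(x) = 36*x - 38
f'(-3.6197) = 36*-3.6197 - 38 = -168.3092
x_1 = -3.6197 - 0.005*-168.3092 = -2.7782


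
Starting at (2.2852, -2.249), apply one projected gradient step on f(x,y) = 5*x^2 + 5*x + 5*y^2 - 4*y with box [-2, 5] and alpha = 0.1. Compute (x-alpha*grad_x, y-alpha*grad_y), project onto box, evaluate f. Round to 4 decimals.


Step 1: Compute gradient at (2.2852, -2.249).
grad_x = 2*5*2.2852 + 5 = 27.852
grad_y = 2*5*-2.249 - 4 = -26.49
Step 2: Gradient step.
x_raw = 2.2852 - 0.1*27.852 = -0.5
y_raw = -2.249 - 0.1*-26.49 = 0.4
Step 3: Project onto [-2, 5].
x_proj = clip(-0.5) = -0.5
y_proj = clip(0.4) = 0.4
Step 4: Evaluate f.
f(-0.5, 0.4) = -2.05


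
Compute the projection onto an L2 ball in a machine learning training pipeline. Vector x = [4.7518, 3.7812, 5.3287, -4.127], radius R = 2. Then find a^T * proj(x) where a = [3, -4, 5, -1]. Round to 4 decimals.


Step 1: Compute ||x|| (intermediates to 6 decimals).
||x|| = sqrt(4.7518^2 + 3.7812^2 + 5.3287^2 + (-4.127)^2) = 9.072169
Step 2: Project.
Since ||x|| > R, scale = R/||x|| = 2/9.072169 = 0.220454, proj(x) = scale * x
proj(x) = [1.047553, 0.833581, 1.174733, -0.909814]
Step 3: Dot product.
a^T * proj(x) = 3*1.047553 - 4*0.833581 + 5*1.174733 - 1*(-0.909814) = 6.5918


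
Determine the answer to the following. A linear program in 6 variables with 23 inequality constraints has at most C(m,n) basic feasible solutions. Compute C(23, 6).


Each vertex corresponds to some choice of n active constraints out of m, so the number of vertices is at most C(m, n) = m! / (n!(m-n)!).
m = 23, n = 6
Numerator: 23 * 22 * 21 * 20 * 19 * 18
Denominator: 6! = 720
C(23, 6) = 100947


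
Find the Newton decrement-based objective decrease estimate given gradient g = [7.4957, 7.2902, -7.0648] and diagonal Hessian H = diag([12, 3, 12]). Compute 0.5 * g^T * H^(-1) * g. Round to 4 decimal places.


Step 1: H is diagonal, so H^(-1) * g = [0.6246, 2.4301, -0.5887].
Step 2: g^T H^(-1) g = sum_i g_i^2 / H_ii
  = (7.4957)^2/12 + (7.2902)^2/3 + (-7.0648)^2/12
  = 4.6821 + 17.7157 + 4.1593 = 26.5571
Step 3: Objective decrease = 0.5 * g^T H^(-1) g = 13.2785


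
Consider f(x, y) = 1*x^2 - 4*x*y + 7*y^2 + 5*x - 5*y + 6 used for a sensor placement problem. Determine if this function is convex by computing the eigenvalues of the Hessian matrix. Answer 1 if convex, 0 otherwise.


The Hessian of f(x,y) = 1*x^2 - 4*x*y + 7*y^2 + 5*x - 5*y + 6 is:
H = [[2, -4], [-4, 14]]
Trace = 2 + 14 = 16
Determinant = 2*14 - (-4)^2 = 12
Discriminant = (16)^2 - 4*12 = 208.0
Eigenvalues: lambda_1 = 0.7889, lambda_2 = 15.2111
The function is convex.

1


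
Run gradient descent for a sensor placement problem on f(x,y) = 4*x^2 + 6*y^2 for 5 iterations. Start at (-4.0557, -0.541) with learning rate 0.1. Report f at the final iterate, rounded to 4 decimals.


Gradient descent on f(x,y) = 4*x^2 + 6*y^2.
Starting point: (-4.0557, -0.541), alpha = 0.1
Step 1: grad_x = 2*4*-4.0557 = -32.4456, grad_y = 2*6*-0.541 = -6.492
  x_1 = -4.0557 - 0.1*-32.4456 = -0.8111
  y_1 = -0.541 - 0.1*-6.492 = 0.1082
Step 2: grad_x = 2*4*-0.8111 = -6.4891, grad_y = 2*6*0.1082 = 1.2984
  x_2 = -0.8111 - 0.1*-6.4891 = -0.1622
  y_2 = 0.1082 - 0.1*1.2984 = -0.0216
Step 3: grad_x = 2*4*-0.1622 = -1.2978, grad_y = 2*6*-0.0216 = -0.2597
  x_3 = -0.1622 - 0.1*-1.2978 = -0.0324
  y_3 = -0.0216 - 0.1*-0.2597 = 0.0043
Step 4: grad_x = 2*4*-0.0324 = -0.2596, grad_y = 2*6*0.0043 = 0.0519
  x_4 = -0.0324 - 0.1*-0.2596 = -0.0065
  y_4 = 0.0043 - 0.1*0.0519 = -0.0009
Step 5: grad_x = 2*4*-0.0065 = -0.0519, grad_y = 2*6*-0.0009 = -0.0104
  x_5 = -0.0065 - 0.1*-0.0519 = -0.0013
  y_5 = -0.0009 - 0.1*-0.0104 = 0.0002
f(-0.0013, 0.0002) = 4*(-0.0013)^2 + 6*0.0002^2 = 0.0


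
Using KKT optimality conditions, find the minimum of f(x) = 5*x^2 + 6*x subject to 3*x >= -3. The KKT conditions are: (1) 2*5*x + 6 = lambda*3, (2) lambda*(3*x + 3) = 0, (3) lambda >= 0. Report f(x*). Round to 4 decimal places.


Step 1: Try lambda = 0 (constraint inactive).
Stationarity: 2*5*x + 6 = 0
x* = -6/(2*5) = -0.6
Check constraint: 3*-0.6 = -1.8 >= -3 -- satisfied.
Step 2: Compute optimal value.
f(x*) = 5*(-0.6)^2 + 6*(-0.6) = -1.8


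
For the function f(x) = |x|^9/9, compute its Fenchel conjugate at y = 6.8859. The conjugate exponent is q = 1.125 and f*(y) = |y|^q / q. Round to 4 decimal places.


The conjugate exponent q satisfies 1/p + 1/q = 1.
p = 9, so q = 9/(9 - 1) = 1.125
|y|^q = 6.8859^1.125 = 8.7641
f*(6.8859) = 8.7641 / 1.125 = 7.7903


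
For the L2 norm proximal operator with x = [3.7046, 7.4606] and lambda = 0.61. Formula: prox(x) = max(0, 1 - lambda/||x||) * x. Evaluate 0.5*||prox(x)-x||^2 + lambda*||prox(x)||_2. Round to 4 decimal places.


Step 1: Compute ||x||.
||x|| = 8.3297
Step 2: Compute scaling factor.
scale = max(0, 1 - 0.61/8.3297) = 0.9268
Step 3: prox(x) = [3.4333, 6.9142]
||prox(x)|| = 7.7197
Step 4: Proximal objective.
0.5*||prox-x||^2 = 0.1861
lambda*||prox|| = 4.709
Total = 4.8951


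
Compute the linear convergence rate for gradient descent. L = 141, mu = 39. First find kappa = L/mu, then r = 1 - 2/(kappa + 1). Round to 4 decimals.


Step 1: Compute the condition number.
kappa = L/mu = 141/39 = 3.6154
Step 2: Compute the convergence rate.
r = 1 - 2/(kappa + 1) = 1 - 2*mu/(L + mu) = (L - mu)/(L + mu) = 102/180 = 0.5667


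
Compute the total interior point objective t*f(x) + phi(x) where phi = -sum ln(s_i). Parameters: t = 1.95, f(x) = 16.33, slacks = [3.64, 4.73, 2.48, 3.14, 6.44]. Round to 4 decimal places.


Step 1: Compute log-barrier.
ln values: [1.292, 1.5539, 0.9083, 1.1442, 1.8625]
phi = -(1.292 + 1.5539 + 0.9083 + 1.1442 + 1.8625) = -6.7609
Step 2: Compute augmented objective.
t*f(x) = 1.95*16.33 = 31.8435
Total = 31.8435 - 6.7609 = 25.0826


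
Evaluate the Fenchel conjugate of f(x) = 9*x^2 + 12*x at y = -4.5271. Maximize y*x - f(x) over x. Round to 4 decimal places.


f*(y) = sup_x {y*x - a*x^2 - b*x} = sup_x {(y-b)*x - a*x^2}
FOC: (y - b) - 2a*x = 0 => x* = (y - b)/(2a)
x* = (-4.5271 - 12)/(2*9) = -0.9182
f*(-4.5271) = (y-b)^2/(4a) = (-4.5271 - 12)^2/(4*9)
= 273.145/36 = 7.5874


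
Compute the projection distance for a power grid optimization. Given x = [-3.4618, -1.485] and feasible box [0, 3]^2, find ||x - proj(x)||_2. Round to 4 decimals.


Project each component onto [0, 3].
clip(-3.4618) = 0.0, clip(-1.485) = 0.0
Projection = [0.0, 0.0]
Squared diffs: [11.9841, 2.2052]
Distance = sqrt(14.1893) = 3.7669


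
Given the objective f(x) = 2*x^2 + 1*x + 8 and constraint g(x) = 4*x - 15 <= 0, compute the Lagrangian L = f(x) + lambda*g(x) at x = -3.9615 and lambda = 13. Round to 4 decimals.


Step 1: Evaluate f(x).
f(-3.9615) = 2*(-3.9615)^2 + 1*(-3.9615) + 8 = 35.4255
Step 2: Evaluate g(x).
g(-3.9615) = 4*-3.9615 - 15 = -30.846
Step 3: Compute Lagrangian.
L = 35.4255 + 13*-30.846 = -365.5725


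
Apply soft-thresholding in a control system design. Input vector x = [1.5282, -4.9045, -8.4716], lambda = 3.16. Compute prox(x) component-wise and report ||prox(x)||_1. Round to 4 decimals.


Soft-thresholding with lambda = 3.16:
prox(1.5282) = sign(1.5282)*max(|1.5282| - 3.16, 0) = 0.0
prox(-4.9045) = sign(-4.9045)*max(|-4.9045| - 3.16, 0) = -1.7445
prox(-8.4716) = sign(-8.4716)*max(|-8.4716| - 3.16, 0) = -5.3116
prox(x) = [0.0, -1.7445, -5.3116]
||prox(x)||_1 = 0.0 + 1.7445 + 5.3116 = 7.0561


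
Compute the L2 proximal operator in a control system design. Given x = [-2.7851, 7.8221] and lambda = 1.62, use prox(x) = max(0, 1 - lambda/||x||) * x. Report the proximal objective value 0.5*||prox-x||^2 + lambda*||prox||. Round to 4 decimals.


Step 1: Compute ||x||.
||x|| = 8.3031
Step 2: Compute scaling factor.
scale = max(0, 1 - 1.62/8.3031) = 0.8049
Step 3: prox(x) = [-2.2417, 6.296]
||prox(x)|| = 6.6831
Step 4: Proximal objective.
0.5*||prox-x||^2 = 1.3122
lambda*||prox|| = 10.8266
Total = 12.1389


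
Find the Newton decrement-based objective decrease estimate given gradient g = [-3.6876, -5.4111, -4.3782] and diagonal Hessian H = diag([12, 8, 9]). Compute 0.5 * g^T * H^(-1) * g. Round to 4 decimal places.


Step 1: H is diagonal, so H^(-1) * g = [-0.3073, -0.6764, -0.4865].
Step 2: g^T H^(-1) g = sum_i g_i^2 / H_ii
  = (-3.6876)^2/12 + (-5.4111)^2/8 + (-4.3782)^2/9
  = 1.1332 + 3.66 + 2.1298 = 6.923
Step 3: Objective decrease = 0.5 * g^T H^(-1) g = 3.4615


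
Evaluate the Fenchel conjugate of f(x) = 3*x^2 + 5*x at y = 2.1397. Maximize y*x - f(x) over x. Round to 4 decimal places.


f*(y) = sup_x {y*x - a*x^2 - b*x} = sup_x {(y-b)*x - a*x^2}
FOC: (y - b) - 2a*x = 0 => x* = (y - b)/(2a)
x* = (2.1397 - 5)/(2*3) = -0.4767
f*(2.1397) = (y-b)^2/(4a) = (2.1397 - 5)^2/(4*3)
= 8.1813/12 = 0.6818


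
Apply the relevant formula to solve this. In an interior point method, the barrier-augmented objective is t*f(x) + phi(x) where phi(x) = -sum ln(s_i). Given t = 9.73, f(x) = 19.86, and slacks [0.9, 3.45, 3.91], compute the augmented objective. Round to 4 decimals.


Step 1: Compute log-barrier.
ln values: [-0.1054, 1.2384, 1.3635]
phi = -(-0.1054 + 1.2384 + 1.3635) = -2.4966
Step 2: Compute augmented objective.
t*f(x) = 9.73*19.86 = 193.2378
Total = 193.2378 - 2.4966 = 190.7412


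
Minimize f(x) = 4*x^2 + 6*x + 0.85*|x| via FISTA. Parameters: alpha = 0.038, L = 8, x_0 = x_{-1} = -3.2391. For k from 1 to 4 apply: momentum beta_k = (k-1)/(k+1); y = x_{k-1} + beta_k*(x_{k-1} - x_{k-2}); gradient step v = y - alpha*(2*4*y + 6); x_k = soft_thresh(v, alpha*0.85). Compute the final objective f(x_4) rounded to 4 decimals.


FISTA on f(x) = 4*x^2 + 6*x + 0.85*|x|
L = 8, alpha = 0.038
Iteration 1: beta = 0.0, y = -3.2391 + 0.0*(-3.2391 + 3.2391) = -3.2391
  grad(y) = -19.9128, v = y - alpha*grad = -2.4824
  prox(v) = soft_thresh(-2.4824, 0.0323) = -2.4501
Iteration 2: beta = 0.3333, y = -2.4501 + 0.3333*(-2.4501 + 3.2391) = -2.1871
  grad(y) = -11.4969, v = y - alpha*grad = -1.7502
  prox(v) = soft_thresh(-1.7502, 0.0323) = -1.7179
Iteration 3: beta = 0.5, y = -1.7179 + 0.5*(-1.7179 + 2.4501) = -1.3518
  grad(y) = -4.8148, v = y - alpha*grad = -1.1689
  prox(v) = soft_thresh(-1.1689, 0.0323) = -1.1366
Iteration 4: beta = 0.6, y = -1.1366 + 0.6*(-1.1366 + 1.7179) = -0.7878
  grad(y) = -0.3022, v = y - alpha*grad = -0.7763
  prox(v) = soft_thresh(-0.7763, 0.0323) = -0.744
f(x_4) = 4*(-0.744)^2 + 6*(-0.744) + 0.85*|-0.744| = -1.6175


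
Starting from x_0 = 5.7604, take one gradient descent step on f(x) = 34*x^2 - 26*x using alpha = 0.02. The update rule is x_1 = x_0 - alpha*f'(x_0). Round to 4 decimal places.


We compute the gradient at x_0 and apply the update.
f'(x) = 68*x - 26
f'(5.7604) = 68*5.7604 - 26 = 365.7072
x_1 = 5.7604 - 0.02*365.7072 = -1.5537


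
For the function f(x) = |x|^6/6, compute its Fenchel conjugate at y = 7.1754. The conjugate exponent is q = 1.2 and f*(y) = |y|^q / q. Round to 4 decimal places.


The conjugate exponent q satisfies 1/p + 1/q = 1.
p = 6, so q = 6/(6 - 1) = 1.2
|y|^q = 7.1754^1.2 = 10.6418
f*(7.1754) = 10.6418 / 1.2 = 8.8682


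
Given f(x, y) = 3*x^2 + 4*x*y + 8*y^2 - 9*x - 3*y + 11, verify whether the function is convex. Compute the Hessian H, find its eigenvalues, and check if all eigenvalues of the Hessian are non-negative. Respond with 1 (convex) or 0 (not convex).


The Hessian of f(x,y) = 3*x^2 + 4*x*y + 8*y^2 - 9*x - 3*y + 11 is:
H = [[6, 4], [4, 16]]
Trace = 6 + 16 = 22
Determinant = 6*16 - (4)^2 = 80
Discriminant = (22)^2 - 4*80 = 164.0
Eigenvalues: lambda_1 = 4.5969, lambda_2 = 17.4031
The function is convex.

1


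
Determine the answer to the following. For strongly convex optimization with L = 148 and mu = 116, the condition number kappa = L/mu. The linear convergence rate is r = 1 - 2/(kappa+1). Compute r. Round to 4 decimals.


Step 1: Compute the condition number.
kappa = L/mu = 148/116 = 1.2759
Step 2: Compute the convergence rate.
r = 1 - 2/(kappa + 1) = 1 - 2*mu/(L + mu) = (L - mu)/(L + mu) = 32/264 = 0.1212


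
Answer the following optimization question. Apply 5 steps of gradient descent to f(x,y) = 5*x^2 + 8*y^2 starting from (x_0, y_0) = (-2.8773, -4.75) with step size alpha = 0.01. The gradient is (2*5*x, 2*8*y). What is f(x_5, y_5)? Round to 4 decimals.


Gradient descent on f(x,y) = 5*x^2 + 8*y^2.
Starting point: (-2.8773, -4.75), alpha = 0.01
Step 1: grad_x = 2*5*-2.8773 = -28.773, grad_y = 2*8*-4.75 = -76.0
  x_1 = -2.8773 - 0.01*-28.773 = -2.5896
  y_1 = -4.75 - 0.01*-76.0 = -3.99
Step 2: grad_x = 2*5*-2.5896 = -25.8957, grad_y = 2*8*-3.99 = -63.84
  x_2 = -2.5896 - 0.01*-25.8957 = -2.3306
  y_2 = -3.99 - 0.01*-63.84 = -3.3516
Step 3: grad_x = 2*5*-2.3306 = -23.3061, grad_y = 2*8*-3.3516 = -53.6256
  x_3 = -2.3306 - 0.01*-23.3061 = -2.0976
  y_3 = -3.3516 - 0.01*-53.6256 = -2.8153
Step 4: grad_x = 2*5*-2.0976 = -20.9755, grad_y = 2*8*-2.8153 = -45.0455
  x_4 = -2.0976 - 0.01*-20.9755 = -1.8878
  y_4 = -2.8153 - 0.01*-45.0455 = -2.3649
Step 5: grad_x = 2*5*-1.8878 = -18.878, grad_y = 2*8*-2.3649 = -37.8382
  x_5 = -1.8878 - 0.01*-18.878 = -1.699
  y_5 = -2.3649 - 0.01*-37.8382 = -1.9865
f(-1.699, -1.9865) = 5*(-1.699)^2 + 8*(-1.9865)^2 = 46.003


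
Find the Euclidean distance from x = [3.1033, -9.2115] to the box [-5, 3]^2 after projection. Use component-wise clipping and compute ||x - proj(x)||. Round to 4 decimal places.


Project each component onto [-5, 3].
clip(3.1033) = 3.0, clip(-9.2115) = -5.0
Projection = [3.0, -5.0]
Squared diffs: [0.0107, 17.7367]
Distance = sqrt(17.7474) = 4.2128


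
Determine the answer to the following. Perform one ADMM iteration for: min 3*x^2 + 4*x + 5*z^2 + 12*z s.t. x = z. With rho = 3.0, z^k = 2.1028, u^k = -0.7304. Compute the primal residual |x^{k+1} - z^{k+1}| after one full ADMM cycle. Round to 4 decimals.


ADMM iteration with rho = 3.0, z^k = 2.1028, u^k = -0.7304
Step 1: x-update.
Minimize 3*x^2 + 4*x + (3.0/2)*(x - 2.1028 - 0.7304)^2
FOC: (2*3 + 3.0)*x = -4 + 3.0*(2.1028 + 0.7304)
x^{k+1} = 0.5
Step 2: z-update.
Minimize 5*z^2 + 12*z + (3.0/2)*(0.5 - z - 0.7304)^2
FOC: (2*5 + 3.0)*z = -12 + 3.0*(0.5 - 0.7304)
z^{k+1} = -0.9763
Step 3: u-update.
u^{k+1} = -0.7304 + 0.5 + 0.9763 = 0.7458
Step 4: Primal residual = |0.5 + 0.9763| = 1.4762


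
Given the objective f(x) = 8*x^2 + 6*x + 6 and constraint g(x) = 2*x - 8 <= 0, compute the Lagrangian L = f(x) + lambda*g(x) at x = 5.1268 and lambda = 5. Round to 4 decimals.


Step 1: Evaluate f(x).
f(5.1268) = 8*5.1268^2 + 6*5.1268 + 6 = 247.0334
Step 2: Evaluate g(x).
g(5.1268) = 2*5.1268 - 8 = 2.2536
Step 3: Compute Lagrangian.
L = 247.0334 + 5*2.2536 = 258.3014


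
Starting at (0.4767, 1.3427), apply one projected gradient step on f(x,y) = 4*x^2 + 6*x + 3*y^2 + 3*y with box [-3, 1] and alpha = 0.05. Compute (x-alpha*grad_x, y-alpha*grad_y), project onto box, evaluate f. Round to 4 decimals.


Step 1: Compute gradient at (0.4767, 1.3427).
grad_x = 2*4*0.4767 + 6 = 9.8136
grad_y = 2*3*1.3427 + 3 = 11.0562
Step 2: Gradient step.
x_raw = 0.4767 - 0.05*9.8136 = -0.014
y_raw = 1.3427 - 0.05*11.0562 = 0.7899
Step 3: Project onto [-3, 1].
x_proj = clip(-0.014) = -0.014
y_proj = clip(0.7899) = 0.7899
Step 4: Evaluate f.
f(-0.014, 0.7899) = 4.1584


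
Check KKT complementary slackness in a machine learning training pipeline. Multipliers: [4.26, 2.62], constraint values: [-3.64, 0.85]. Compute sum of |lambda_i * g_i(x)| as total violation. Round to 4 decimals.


KKT complementary slackness check:
lambda_1 * g_1 = 4.26 * -3.64 = -15.5064
lambda_2 * g_2 = 2.62 * 0.85 = 2.227
Total violation = 15.5064 + 2.227 = 17.7334


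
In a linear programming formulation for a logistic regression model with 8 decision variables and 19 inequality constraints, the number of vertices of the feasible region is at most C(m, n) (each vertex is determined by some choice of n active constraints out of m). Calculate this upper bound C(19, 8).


Each vertex corresponds to some choice of n active constraints out of m, so the number of vertices is at most C(m, n) = m! / (n!(m-n)!).
m = 19, n = 8
Numerator: 19 * 18 * 17 * 16 * 15 * 14 * 13 * 12
Denominator: 8! = 40320
C(19, 8) = 75582


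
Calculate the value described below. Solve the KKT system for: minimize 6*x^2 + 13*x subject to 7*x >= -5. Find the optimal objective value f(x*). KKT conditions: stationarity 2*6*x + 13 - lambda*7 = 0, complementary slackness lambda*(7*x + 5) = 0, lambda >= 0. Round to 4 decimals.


Step 1: Try lambda = 0 (constraint inactive).
x_unc = -13/(2*6) = -1.0833
Check: 7*-1.0833 = -7.5831 < -5 -- violated!
Step 2: Constraint must be active: 7*x = -5
x* = -5/7 = -0.7143 (rounded; the exact value -5/7 is used below)
lambda = (2*6*(-5/7) + 13)/7 = 0.6327
Step 3: Compute optimal value.
f(x*) = 6*(-5/7)^2 + 13*(-5/7) = -6.2245


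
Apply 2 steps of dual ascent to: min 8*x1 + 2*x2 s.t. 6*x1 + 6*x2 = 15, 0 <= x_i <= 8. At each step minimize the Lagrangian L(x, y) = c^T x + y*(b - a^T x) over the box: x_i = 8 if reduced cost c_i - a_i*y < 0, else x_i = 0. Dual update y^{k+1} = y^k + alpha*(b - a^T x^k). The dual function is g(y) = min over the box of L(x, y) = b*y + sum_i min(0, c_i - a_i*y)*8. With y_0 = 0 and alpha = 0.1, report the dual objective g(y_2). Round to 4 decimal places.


Dual ascent for LP: min 8*x1 + 2*x2, 6*x1 + 6*x2 = 15, 0 <= x_i <= 8
Step 1: y^k = 0.0, reduced costs: (8.0, 2.0)
  x^k = (0.0, 0.0), subgradient = b - a^T x = 15.0
  y^{k+1} = 0.0 + 0.1*15.0 = 1.5
Step 2: y^k = 1.5, reduced costs: (-1.0, -7.0)
  x^k = (8.0, 8.0), subgradient = b - a^T x = -81.0
  y^{k+1} = 1.5 + 0.1*-81.0 = -6.6
Dual objective at y_2 = -6.6: reduced costs (47.6, 41.6), box minimizer x = (0.0, 0.0)
g(y_2) = b*y + (c1 - a1*y)*x1 + (c2 - a2*y)*x2 = 15*(-6.6) + 47.6*0.0 + 41.6*0.0 = -99.0 + 0.0 + 0.0 = -99.0


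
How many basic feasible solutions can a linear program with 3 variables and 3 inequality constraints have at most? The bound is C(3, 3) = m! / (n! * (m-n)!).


Each vertex corresponds to some choice of n active constraints out of m, so the number of vertices is at most C(m, n) = m! / (n!(m-n)!).
m = 3, n = 3
Numerator: 3 * 2 * 1
Denominator: 3! = 6
C(3, 3) = 1


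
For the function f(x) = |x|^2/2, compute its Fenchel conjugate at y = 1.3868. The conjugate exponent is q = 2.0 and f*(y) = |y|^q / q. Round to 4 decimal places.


The conjugate exponent q satisfies 1/p + 1/q = 1.
p = 2, so q = 2/(2 - 1) = 2.0
|y|^q = 1.3868^2.0 = 1.9232
f*(1.3868) = 1.9232 / 2.0 = 0.9616


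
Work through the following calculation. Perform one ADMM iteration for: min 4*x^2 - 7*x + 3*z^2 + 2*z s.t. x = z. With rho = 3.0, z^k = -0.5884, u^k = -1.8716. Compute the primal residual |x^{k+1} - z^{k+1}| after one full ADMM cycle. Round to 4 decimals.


ADMM iteration with rho = 3.0, z^k = -0.5884, u^k = -1.8716
Step 1: x-update.
Minimize 4*x^2 - 7*x + (3.0/2)*(x + 0.5884 - 1.8716)^2
FOC: (2*4 + 3.0)*x = 7 + 3.0*(-0.5884 + 1.8716)
x^{k+1} = 0.9863
Step 2: z-update.
Minimize 3*z^2 + 2*z + (3.0/2)*(0.9863 - z - 1.8716)^2
FOC: (2*3 + 3.0)*z = -2 + 3.0*(0.9863 - 1.8716)
z^{k+1} = -0.5173
Step 3: u-update.
u^{k+1} = -1.8716 + 0.9863 + 0.5173 = -0.368
Step 4: Primal residual = |0.9863 + 0.5173| = 1.5036


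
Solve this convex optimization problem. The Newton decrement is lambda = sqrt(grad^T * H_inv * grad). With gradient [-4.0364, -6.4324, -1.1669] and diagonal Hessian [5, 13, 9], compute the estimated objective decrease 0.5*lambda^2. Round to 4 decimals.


Step 1: H is diagonal, so H^(-1) * g = [-0.8073, -0.4948, -0.1297].
Step 2: g^T H^(-1) g = sum_i g_i^2 / H_ii
  = (-4.0364)^2/5 + (-6.4324)^2/13 + (-1.1669)^2/9
  = 3.2585 + 3.1828 + 0.1513 = 6.5926
Step 3: Objective decrease = 0.5 * g^T H^(-1) g = 3.2963


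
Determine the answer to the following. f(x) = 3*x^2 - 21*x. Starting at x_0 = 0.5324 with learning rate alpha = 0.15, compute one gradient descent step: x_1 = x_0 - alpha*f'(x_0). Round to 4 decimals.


We compute the gradient at x_0 and apply the update.
f'(x) = 6*x - 21
f'(0.5324) = 6*0.5324 - 21 = -17.8056
x_1 = 0.5324 - 0.15*-17.8056 = 3.2032


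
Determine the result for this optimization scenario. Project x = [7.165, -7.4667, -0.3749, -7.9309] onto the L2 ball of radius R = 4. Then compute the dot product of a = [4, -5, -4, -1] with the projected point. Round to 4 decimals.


Step 1: Compute ||x|| (intermediates to 6 decimals).
||x|| = sqrt(7.165^2 + (-7.4667)^2 + (-0.3749)^2 + (-7.9309)^2) = 13.043334
Step 2: Project.
Since ||x|| > R, scale = R/||x|| = 4/13.043334 = 0.30667, proj(x) = scale * x
proj(x) = [2.197291, -2.289813, -0.114971, -2.432169]
Step 3: Dot product.
a^T * proj(x) = 4*2.197291 - 5*(-2.289813) - 4*(-0.114971) - 1*(-2.432169) = 23.1303


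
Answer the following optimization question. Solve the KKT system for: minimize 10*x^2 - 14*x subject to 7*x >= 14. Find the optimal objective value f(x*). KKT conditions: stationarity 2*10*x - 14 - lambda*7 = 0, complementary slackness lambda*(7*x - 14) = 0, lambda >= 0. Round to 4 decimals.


Step 1: Try lambda = 0 (constraint inactive).
x_unc = 14/(2*10) = 0.7
Check: 7*0.7 = 4.9 < 14 -- violated!
Step 2: Constraint must be active: 7*x = 14
x* = 14/7 = 2.0
lambda = (2*10*2.0 - 14)/7 = 3.7143
Step 3: Compute optimal value.
f(x*) = 10*2.0^2 - 14*2.0 = 12.0


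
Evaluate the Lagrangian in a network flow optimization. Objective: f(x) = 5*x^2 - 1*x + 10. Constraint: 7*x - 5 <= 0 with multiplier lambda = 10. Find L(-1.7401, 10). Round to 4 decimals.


Step 1: Evaluate f(x).
f(-1.7401) = 5*(-1.7401)^2 - 1*(-1.7401) + 10 = 26.8798
Step 2: Evaluate g(x).
g(-1.7401) = 7*-1.7401 - 5 = -17.1807
Step 3: Compute Lagrangian.
L = 26.8798 + 10*-17.1807 = -144.9272


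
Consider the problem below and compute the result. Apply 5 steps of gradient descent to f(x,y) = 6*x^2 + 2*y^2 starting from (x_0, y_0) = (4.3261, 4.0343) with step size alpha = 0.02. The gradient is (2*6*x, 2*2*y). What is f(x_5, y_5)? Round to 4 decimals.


Gradient descent on f(x,y) = 6*x^2 + 2*y^2.
Starting point: (4.3261, 4.0343), alpha = 0.02
Step 1: grad_x = 2*6*4.3261 = 51.9132, grad_y = 2*2*4.0343 = 16.1372
  x_1 = 4.3261 - 0.02*51.9132 = 3.2878
  y_1 = 4.0343 - 0.02*16.1372 = 3.7116
Step 2: grad_x = 2*6*3.2878 = 39.454, grad_y = 2*2*3.7116 = 14.8462
  x_2 = 3.2878 - 0.02*39.454 = 2.4988
  y_2 = 3.7116 - 0.02*14.8462 = 3.4146
Step 3: grad_x = 2*6*2.4988 = 29.9851, grad_y = 2*2*3.4146 = 13.6585
  x_3 = 2.4988 - 0.02*29.9851 = 1.8991
  y_3 = 3.4146 - 0.02*13.6585 = 3.1415
Step 4: grad_x = 2*6*1.8991 = 22.7886, grad_y = 2*2*3.1415 = 12.5658
  x_4 = 1.8991 - 0.02*22.7886 = 1.4433
  y_4 = 3.1415 - 0.02*12.5658 = 2.8901
Step 5: grad_x = 2*6*1.4433 = 17.3194, grad_y = 2*2*2.8901 = 11.5606
  x_5 = 1.4433 - 0.02*17.3194 = 1.0969
  y_5 = 2.8901 - 0.02*11.5606 = 2.6589
f(1.0969, 2.6589) = 6*1.0969^2 + 2*2.6589^2 = 21.3589


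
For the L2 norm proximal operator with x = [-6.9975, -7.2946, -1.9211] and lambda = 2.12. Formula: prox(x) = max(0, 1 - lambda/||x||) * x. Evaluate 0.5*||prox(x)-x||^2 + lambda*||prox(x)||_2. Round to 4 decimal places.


Step 1: Compute ||x||.
||x|| = 10.2892
Step 2: Compute scaling factor.
scale = max(0, 1 - 2.12/10.2892) = 0.794
Step 3: prox(x) = [-5.5557, -5.7916, -1.5253]
||prox(x)|| = 8.1692
Step 4: Proximal objective.
0.5*||prox-x||^2 = 2.2472
lambda*||prox|| = 17.3187
Total = 19.5658


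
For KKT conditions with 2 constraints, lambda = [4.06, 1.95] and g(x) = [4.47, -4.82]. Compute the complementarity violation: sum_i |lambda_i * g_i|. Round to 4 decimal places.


KKT complementary slackness check:
lambda_1 * g_1 = 4.06 * 4.47 = 18.1482
lambda_2 * g_2 = 1.95 * -4.82 = -9.399
Total violation = 18.1482 + 9.399 = 27.5472


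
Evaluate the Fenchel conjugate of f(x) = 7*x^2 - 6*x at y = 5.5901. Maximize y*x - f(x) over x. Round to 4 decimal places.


f*(y) = sup_x {y*x - a*x^2 - b*x} = sup_x {(y-b)*x - a*x^2}
FOC: (y - b) - 2a*x = 0 => x* = (y - b)/(2a)
x* = (5.5901 + 6)/(2*7) = 0.8279
f*(5.5901) = (y-b)^2/(4a) = (5.5901 + 6)^2/(4*7)
= 134.3304/28 = 4.7975


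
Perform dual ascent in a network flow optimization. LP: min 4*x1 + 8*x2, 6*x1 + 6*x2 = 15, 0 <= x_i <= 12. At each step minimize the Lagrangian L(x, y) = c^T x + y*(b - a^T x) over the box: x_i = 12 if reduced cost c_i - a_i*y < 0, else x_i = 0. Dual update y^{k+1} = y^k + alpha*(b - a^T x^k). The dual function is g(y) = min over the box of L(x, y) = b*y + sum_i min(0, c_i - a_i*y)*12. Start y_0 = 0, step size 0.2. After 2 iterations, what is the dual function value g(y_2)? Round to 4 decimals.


Dual ascent for LP: min 4*x1 + 8*x2, 6*x1 + 6*x2 = 15, 0 <= x_i <= 12
Step 1: y^k = 0.0, reduced costs: (4.0, 8.0)
  x^k = (0.0, 0.0), subgradient = b - a^T x = 15.0
  y^{k+1} = 0.0 + 0.2*15.0 = 3.0
Step 2: y^k = 3.0, reduced costs: (-14.0, -10.0)
  x^k = (12.0, 12.0), subgradient = b - a^T x = -129.0
  y^{k+1} = 3.0 + 0.2*-129.0 = -22.8
Dual objective at y_2 = -22.8: reduced costs (140.8, 144.8), box minimizer x = (0.0, 0.0)
g(y_2) = b*y + (c1 - a1*y)*x1 + (c2 - a2*y)*x2 = 15*(-22.8) + 140.8*0.0 + 144.8*0.0 = -342.0 + 0.0 + 0.0 = -342.0


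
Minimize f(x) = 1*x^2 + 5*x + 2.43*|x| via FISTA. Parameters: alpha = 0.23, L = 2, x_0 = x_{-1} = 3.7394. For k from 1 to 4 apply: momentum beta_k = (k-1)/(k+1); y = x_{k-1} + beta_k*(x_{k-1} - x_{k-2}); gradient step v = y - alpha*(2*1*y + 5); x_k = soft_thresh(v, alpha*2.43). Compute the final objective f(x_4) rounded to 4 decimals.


FISTA on f(x) = 1*x^2 + 5*x + 2.43*|x|
L = 2, alpha = 0.23
Iteration 1: beta = 0.0, y = 3.7394 + 0.0*(3.7394 - 3.7394) = 3.7394
  grad(y) = 12.4788, v = y - alpha*grad = 0.8693
  prox(v) = soft_thresh(0.8693, 0.5589) = 0.3104
Iteration 2: beta = 0.3333, y = 0.3104 + 0.3333*(0.3104 - 3.7394) = -0.8326
  grad(y) = 3.3347, v = y - alpha*grad = -1.5996
  prox(v) = soft_thresh(-1.5996, 0.5589) = -1.0407
Iteration 3: beta = 0.5, y = -1.0407 + 0.5*(-1.0407 - 0.3104) = -1.7163
  grad(y) = 1.5675, v = y - alpha*grad = -2.0768
  prox(v) = soft_thresh(-2.0768, 0.5589) = -1.5179
Iteration 4: beta = 0.6, y = -1.5179 + 0.6*(-1.5179 + 1.0407) = -1.8042
  grad(y) = 1.3916, v = y - alpha*grad = -2.1243
  prox(v) = soft_thresh(-2.1243, 0.5589) = -1.5654
f(x_4) = 1*(-1.5654)^2 + 5*(-1.5654) + 2.43*|-1.5654| = -1.5726


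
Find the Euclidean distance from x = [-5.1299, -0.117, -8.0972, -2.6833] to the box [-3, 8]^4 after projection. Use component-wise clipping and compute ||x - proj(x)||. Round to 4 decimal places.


Project each component onto [-3, 8].
clip(-5.1299) = -3.0, clip(-0.117) = -0.117, clip(-8.0972) = -3.0, clip(-2.6833) = -2.6833
Projection = [-3.0, -0.117, -3.0, -2.6833]
Squared diffs: [4.5365, 0.0, 25.9814, 0.0]
Distance = sqrt(30.5179) = 5.5243


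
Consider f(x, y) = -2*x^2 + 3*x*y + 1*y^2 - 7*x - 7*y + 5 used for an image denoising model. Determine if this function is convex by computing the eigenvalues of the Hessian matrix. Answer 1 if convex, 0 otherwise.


The Hessian of f(x,y) = -2*x^2 + 3*x*y + 1*y^2 - 7*x - 7*y + 5 is:
H = [[-4, 3], [3, 2]]
Trace = -4 + 2 = -2
Determinant = -4*2 - (3)^2 = -17
Discriminant = (-2)^2 - 4*-17 = 72.0
Eigenvalues: lambda_1 = -5.2426, lambda_2 = 3.2426
The function is not convex.

0


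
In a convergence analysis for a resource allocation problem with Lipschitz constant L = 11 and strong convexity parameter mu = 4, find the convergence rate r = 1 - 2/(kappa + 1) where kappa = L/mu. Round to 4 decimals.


Step 1: Compute the condition number.
kappa = L/mu = 11/4 = 2.75
Step 2: Compute the convergence rate.
r = 1 - 2/(kappa + 1) = 1 - 2*mu/(L + mu) = (L - mu)/(L + mu) = 7/15 = 0.4667


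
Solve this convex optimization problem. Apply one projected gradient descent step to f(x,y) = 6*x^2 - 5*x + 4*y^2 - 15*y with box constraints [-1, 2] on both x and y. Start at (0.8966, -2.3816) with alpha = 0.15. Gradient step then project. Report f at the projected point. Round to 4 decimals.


Step 1: Compute gradient at (0.8966, -2.3816).
grad_x = 2*6*0.8966 - 5 = 5.7592
grad_y = 2*4*-2.3816 - 15 = -34.0528
Step 2: Gradient step.
x_raw = 0.8966 - 0.15*5.7592 = 0.0327
y_raw = -2.3816 - 0.15*-34.0528 = 2.7263
Step 3: Project onto [-1, 2].
x_proj = clip(0.0327) = 0.0327
y_proj = clip(2.7263) = 2.0
Step 4: Evaluate f.
f(0.0327, 2.0) = -14.1572


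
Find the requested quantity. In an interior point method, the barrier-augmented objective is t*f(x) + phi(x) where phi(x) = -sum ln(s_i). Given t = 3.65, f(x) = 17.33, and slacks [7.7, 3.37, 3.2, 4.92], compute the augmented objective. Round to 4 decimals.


Step 1: Compute log-barrier.
ln values: [2.0412, 1.2149, 1.1632, 1.5933]
phi = -(2.0412 + 1.2149 + 1.1632 + 1.5933) = -6.0126
Step 2: Compute augmented objective.
t*f(x) = 3.65*17.33 = 63.2545
Total = 63.2545 - 6.0126 = 57.2419


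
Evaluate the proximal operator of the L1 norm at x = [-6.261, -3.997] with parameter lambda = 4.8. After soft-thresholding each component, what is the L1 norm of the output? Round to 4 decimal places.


Soft-thresholding with lambda = 4.8:
prox(-6.261) = sign(-6.261)*max(|-6.261| - 4.8, 0) = -1.461
prox(-3.997) = sign(-3.997)*max(|-3.997| - 4.8, 0) = 0.0
prox(x) = [-1.461, 0.0]
||prox(x)||_1 = 1.461 + 0.0 = 1.461


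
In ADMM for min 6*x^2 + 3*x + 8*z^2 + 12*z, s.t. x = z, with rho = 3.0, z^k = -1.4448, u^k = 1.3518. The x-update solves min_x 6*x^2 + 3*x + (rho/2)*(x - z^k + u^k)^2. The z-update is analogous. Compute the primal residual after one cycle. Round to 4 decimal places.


ADMM iteration with rho = 3.0, z^k = -1.4448, u^k = 1.3518
Step 1: x-update.
Minimize 6*x^2 + 3*x + (3.0/2)*(x + 1.4448 + 1.3518)^2
FOC: (2*6 + 3.0)*x = -3 + 3.0*(-1.4448 - 1.3518)
x^{k+1} = -0.7593
Step 2: z-update.
Minimize 8*z^2 + 12*z + (3.0/2)*(-0.7593 - z + 1.3518)^2
FOC: (2*8 + 3.0)*z = -12 + 3.0*(-0.7593 + 1.3518)
z^{k+1} = -0.538
Step 3: u-update.
u^{k+1} = 1.3518 - 0.7593 + 0.538 = 1.1305
Step 4: Primal residual = |-0.7593 + 0.538| = 0.2213


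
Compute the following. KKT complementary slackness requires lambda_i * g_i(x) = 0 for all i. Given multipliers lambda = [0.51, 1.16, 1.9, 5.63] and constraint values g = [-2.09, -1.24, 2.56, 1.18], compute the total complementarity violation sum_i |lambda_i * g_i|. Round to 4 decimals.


KKT complementary slackness check:
lambda_1 * g_1 = 0.51 * -2.09 = -1.0659
lambda_2 * g_2 = 1.16 * -1.24 = -1.4384
lambda_3 * g_3 = 1.9 * 2.56 = 4.864
lambda_4 * g_4 = 5.63 * 1.18 = 6.6434
Total violation = 1.0659 + 1.4384 + 4.864 + 6.6434 = 14.0117


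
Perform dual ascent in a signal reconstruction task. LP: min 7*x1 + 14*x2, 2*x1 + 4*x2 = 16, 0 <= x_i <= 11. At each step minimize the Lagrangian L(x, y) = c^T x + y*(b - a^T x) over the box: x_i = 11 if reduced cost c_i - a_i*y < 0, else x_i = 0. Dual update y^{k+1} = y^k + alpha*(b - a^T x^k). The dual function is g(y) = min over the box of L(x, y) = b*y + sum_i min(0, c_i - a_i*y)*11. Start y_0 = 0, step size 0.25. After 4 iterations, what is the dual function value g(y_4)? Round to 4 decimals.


Dual ascent for LP: min 7*x1 + 14*x2, 2*x1 + 4*x2 = 16, 0 <= x_i <= 11
Step 1: y^k = 0.0, reduced costs: (7.0, 14.0)
  x^k = (0.0, 0.0), subgradient = b - a^T x = 16.0
  y^{k+1} = 0.0 + 0.25*16.0 = 4.0
Step 2: y^k = 4.0, reduced costs: (-1.0, -2.0)
  x^k = (11.0, 11.0), subgradient = b - a^T x = -50.0
  y^{k+1} = 4.0 + 0.25*-50.0 = -8.5
Step 3: y^k = -8.5, reduced costs: (24.0, 48.0)
  x^k = (0.0, 0.0), subgradient = b - a^T x = 16.0
  y^{k+1} = -8.5 + 0.25*16.0 = -4.5
Step 4: y^k = -4.5, reduced costs: (16.0, 32.0)
  x^k = (0.0, 0.0), subgradient = b - a^T x = 16.0
  y^{k+1} = -4.5 + 0.25*16.0 = -0.5
Dual objective at y_4 = -0.5: reduced costs (8.0, 16.0), box minimizer x = (0.0, 0.0)
g(y_4) = b*y + (c1 - a1*y)*x1 + (c2 - a2*y)*x2 = 16*(-0.5) + 8.0*0.0 + 16.0*0.0 = -8.0 + 0.0 + 0.0 = -8.0


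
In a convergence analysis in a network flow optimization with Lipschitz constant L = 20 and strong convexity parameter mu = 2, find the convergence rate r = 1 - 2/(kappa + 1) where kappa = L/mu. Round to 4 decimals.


Step 1: Compute the condition number.
kappa = L/mu = 20/2 = 10.0
Step 2: Compute the convergence rate.
r = 1 - 2/(kappa + 1) = 1 - 2*mu/(L + mu) = (L - mu)/(L + mu) = 18/22 = 0.8182


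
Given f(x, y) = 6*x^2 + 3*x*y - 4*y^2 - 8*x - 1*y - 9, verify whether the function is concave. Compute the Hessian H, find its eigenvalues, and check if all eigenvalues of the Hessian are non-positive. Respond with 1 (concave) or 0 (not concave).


The Hessian of f(x,y) = 6*x^2 + 3*x*y - 4*y^2 - 8*x - 1*y - 9 is:
H = [[12, 3], [3, -8]]
Trace = 12 - 8 = 4
Determinant = 12*-8 - (3)^2 = -105
Discriminant = (4)^2 - 4*-105 = 436.0
Eigenvalues: lambda_1 = -8.4403, lambda_2 = 12.4403
The function is not concave.

0


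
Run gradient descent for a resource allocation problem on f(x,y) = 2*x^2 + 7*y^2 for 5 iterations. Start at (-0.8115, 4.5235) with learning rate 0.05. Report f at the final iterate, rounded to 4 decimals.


Gradient descent on f(x,y) = 2*x^2 + 7*y^2.
Starting point: (-0.8115, 4.5235), alpha = 0.05
Step 1: grad_x = 2*2*-0.8115 = -3.246, grad_y = 2*7*4.5235 = 63.329
  x_1 = -0.8115 - 0.05*-3.246 = -0.6492
  y_1 = 4.5235 - 0.05*63.329 = 1.3571
Step 2: grad_x = 2*2*-0.6492 = -2.5968, grad_y = 2*7*1.3571 = 18.9987
  x_2 = -0.6492 - 0.05*-2.5968 = -0.5194
  y_2 = 1.3571 - 0.05*18.9987 = 0.4071
Step 3: grad_x = 2*2*-0.5194 = -2.0774, grad_y = 2*7*0.4071 = 5.6996
  x_3 = -0.5194 - 0.05*-2.0774 = -0.4155
  y_3 = 0.4071 - 0.05*5.6996 = 0.1221
Step 4: grad_x = 2*2*-0.4155 = -1.662, grad_y = 2*7*0.1221 = 1.7099
  x_4 = -0.4155 - 0.05*-1.662 = -0.3324
  y_4 = 0.1221 - 0.05*1.7099 = 0.0366
Step 5: grad_x = 2*2*-0.3324 = -1.3296, grad_y = 2*7*0.0366 = 0.513
  x_5 = -0.3324 - 0.05*-1.3296 = -0.2659
  y_5 = 0.0366 - 0.05*0.513 = 0.011
f(-0.2659, 0.011) = 2*(-0.2659)^2 + 7*0.011^2 = 0.1423


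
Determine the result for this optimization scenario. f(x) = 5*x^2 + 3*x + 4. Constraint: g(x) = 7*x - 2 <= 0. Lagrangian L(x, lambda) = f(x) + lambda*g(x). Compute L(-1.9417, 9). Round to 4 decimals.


Step 1: Evaluate f(x).
f(-1.9417) = 5*(-1.9417)^2 + 3*(-1.9417) + 4 = 17.0259
Step 2: Evaluate g(x).
g(-1.9417) = 7*-1.9417 - 2 = -15.5919
Step 3: Compute Lagrangian.
L = 17.0259 + 9*-15.5919 = -123.3012


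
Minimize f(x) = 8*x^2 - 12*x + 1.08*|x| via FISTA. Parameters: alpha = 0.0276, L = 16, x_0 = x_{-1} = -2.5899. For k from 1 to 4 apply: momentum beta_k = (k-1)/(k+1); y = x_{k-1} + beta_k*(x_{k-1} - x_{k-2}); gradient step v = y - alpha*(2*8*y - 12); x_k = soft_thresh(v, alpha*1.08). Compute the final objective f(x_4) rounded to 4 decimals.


FISTA on f(x) = 8*x^2 - 12*x + 1.08*|x|
L = 16, alpha = 0.0276
Iteration 1: beta = 0.0, y = -2.5899 + 0.0*(-2.5899 + 2.5899) = -2.5899
  grad(y) = -53.4384, v = y - alpha*grad = -1.115
  prox(v) = soft_thresh(-1.115, 0.0298) = -1.0852
Iteration 2: beta = 0.3333, y = -1.0852 + 0.3333*(-1.0852 + 2.5899) = -0.5836
  grad(y) = -21.338, v = y - alpha*grad = 0.0053
  prox(v) = soft_thresh(0.0053, 0.0298) = 0.0
Iteration 3: beta = 0.5, y = 0.0 + 0.5*(0.0 + 1.0852) = 0.5426
  grad(y) = -3.3185, v = y - alpha*grad = 0.6342
  prox(v) = soft_thresh(0.6342, 0.0298) = 0.6044
Iteration 4: beta = 0.6, y = 0.6044 + 0.6*(0.6044 - 0.0) = 0.967
  grad(y) = 3.4721, v = y - alpha*grad = 0.8712
  prox(v) = soft_thresh(0.8712, 0.0298) = 0.8414
f(x_4) = 8*0.8414^2 - 12*0.8414 + 1.08*|0.8414| = -3.5245


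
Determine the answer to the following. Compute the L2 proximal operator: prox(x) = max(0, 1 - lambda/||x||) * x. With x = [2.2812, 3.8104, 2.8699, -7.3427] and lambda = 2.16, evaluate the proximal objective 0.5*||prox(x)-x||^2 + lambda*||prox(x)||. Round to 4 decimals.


Step 1: Compute ||x||.
||x|| = 9.0485
Step 2: Compute scaling factor.
scale = max(0, 1 - 2.16/9.0485) = 0.7613
Step 3: prox(x) = [1.7366, 2.9008, 2.1848, -5.5899]
||prox(x)|| = 6.8885
Step 4: Proximal objective.
0.5*||prox-x||^2 = 2.3328
lambda*||prox|| = 14.8792
Total = 17.2119


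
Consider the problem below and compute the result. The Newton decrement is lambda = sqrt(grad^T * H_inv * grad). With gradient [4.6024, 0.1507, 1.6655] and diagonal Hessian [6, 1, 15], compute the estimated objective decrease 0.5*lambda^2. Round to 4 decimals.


Step 1: H is diagonal, so H^(-1) * g = [0.7671, 0.1507, 0.111].
Step 2: g^T H^(-1) g = sum_i g_i^2 / H_ii
  = (4.6024)^2/6 + (0.1507)^2/1 + (1.6655)^2/15
  = 3.5303 + 0.0227 + 0.1849 = 3.738
Step 3: Objective decrease = 0.5 * g^T H^(-1) g = 1.869


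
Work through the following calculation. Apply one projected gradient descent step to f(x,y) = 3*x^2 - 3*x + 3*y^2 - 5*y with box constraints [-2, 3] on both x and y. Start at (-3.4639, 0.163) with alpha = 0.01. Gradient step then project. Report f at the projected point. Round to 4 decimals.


Step 1: Compute gradient at (-3.4639, 0.163).
grad_x = 2*3*-3.4639 - 3 = -23.7834
grad_y = 2*3*0.163 - 5 = -4.022
Step 2: Gradient step.
x_raw = -3.4639 - 0.01*-23.7834 = -3.2261
y_raw = 0.163 - 0.01*-4.022 = 0.2032
Step 3: Project onto [-2, 3].
x_proj = clip(-3.2261) = -2.0
y_proj = clip(0.2032) = 0.2032
Step 4: Evaluate f.
f(-2.0, 0.2032) = 17.1078


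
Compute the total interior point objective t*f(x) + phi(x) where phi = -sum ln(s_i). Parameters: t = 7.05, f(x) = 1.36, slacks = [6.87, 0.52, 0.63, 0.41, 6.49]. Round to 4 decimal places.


Step 1: Compute log-barrier.
ln values: [1.9272, -0.6539, -0.462, -0.8916, 1.8703]
phi = -(1.9272 - 0.6539 - 0.462 - 0.8916 + 1.8703) = -1.7899
Step 2: Compute augmented objective.
t*f(x) = 7.05*1.36 = 9.588
Total = 9.588 - 1.7899 = 7.7981


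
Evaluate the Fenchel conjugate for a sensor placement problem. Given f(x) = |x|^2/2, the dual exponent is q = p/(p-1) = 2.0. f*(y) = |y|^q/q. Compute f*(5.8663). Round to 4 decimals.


The conjugate exponent q satisfies 1/p + 1/q = 1.
p = 2, so q = 2/(2 - 1) = 2.0
|y|^q = 5.8663^2.0 = 34.4135
f*(5.8663) = 34.4135 / 2.0 = 17.2067


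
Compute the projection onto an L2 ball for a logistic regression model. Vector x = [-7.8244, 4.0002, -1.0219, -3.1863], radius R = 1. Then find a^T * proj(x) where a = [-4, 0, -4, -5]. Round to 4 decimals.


Step 1: Compute ||x|| (intermediates to 6 decimals).
||x|| = sqrt((-7.8244)^2 + 4.0002^2 + (-1.0219)^2 + (-3.1863)^2) = 9.403171
Step 2: Project.
Since ||x|| > R, scale = R/||x|| = 1/9.403171 = 0.106347, proj(x) = scale * x
proj(x) = [-0.832101, 0.425409, -0.108676, -0.338853]
Step 3: Dot product.
a^T * proj(x) = -4*(-0.832101) + 0*0.425409 - 4*(-0.108676) - 5*(-0.338853) = 5.4574


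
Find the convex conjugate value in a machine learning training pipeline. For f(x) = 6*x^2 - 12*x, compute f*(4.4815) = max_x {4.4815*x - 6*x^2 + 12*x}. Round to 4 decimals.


f*(y) = sup_x {y*x - a*x^2 - b*x} = sup_x {(y-b)*x - a*x^2}
FOC: (y - b) - 2a*x = 0 => x* = (y - b)/(2a)
x* = (4.4815 + 12)/(2*6) = 1.3735
f*(4.4815) = (y-b)^2/(4a) = (4.4815 + 12)^2/(4*6)
= 271.6398/24 = 11.3183


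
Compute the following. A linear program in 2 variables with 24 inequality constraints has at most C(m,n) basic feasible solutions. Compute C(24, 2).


Each vertex corresponds to some choice of n active constraints out of m, so the number of vertices is at most C(m, n) = m! / (n!(m-n)!).
m = 24, n = 2
Numerator: 24 * 23
Denominator: 2! = 2
C(24, 2) = 276


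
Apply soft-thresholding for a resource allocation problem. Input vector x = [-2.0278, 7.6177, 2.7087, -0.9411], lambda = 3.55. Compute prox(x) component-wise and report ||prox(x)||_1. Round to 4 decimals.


Soft-thresholding with lambda = 3.55:
prox(-2.0278) = sign(-2.0278)*max(|-2.0278| - 3.55, 0) = 0.0
prox(7.6177) = sign(7.6177)*max(|7.6177| - 3.55, 0) = 4.0677
prox(2.7087) = sign(2.7087)*max(|2.7087| - 3.55, 0) = 0.0
prox(-0.9411) = sign(-0.9411)*max(|-0.9411| - 3.55, 0) = 0.0
prox(x) = [0.0, 4.0677, 0.0, 0.0]
||prox(x)||_1 = 0.0 + 4.0677 + 0.0 + 0.0 = 4.0677


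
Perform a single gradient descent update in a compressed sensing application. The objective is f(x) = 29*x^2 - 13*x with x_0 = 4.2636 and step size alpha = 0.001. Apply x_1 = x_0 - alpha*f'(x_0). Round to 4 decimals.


We compute the gradient at x_0 and apply the update.
f'(x) = 58*x - 13
f'(4.2636) = 58*4.2636 - 13 = 234.2888
x_1 = 4.2636 - 0.001*234.2888 = 4.0293
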